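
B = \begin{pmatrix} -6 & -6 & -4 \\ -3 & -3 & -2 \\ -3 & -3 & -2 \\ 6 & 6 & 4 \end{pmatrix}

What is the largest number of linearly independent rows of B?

1

Row reduce to echelon form.
R2 ← R2 − (1/2)·R1: [0, 0, 0]
R3 ← R3 − (1/2)·R1: [0, 0, 0]
R4 ← R4 + R1: [0, 0, 0]
Echelon form has 1 nonzero row, so rank(B) = 1.
The rank gives the maximum number of linearly independent rows: 1.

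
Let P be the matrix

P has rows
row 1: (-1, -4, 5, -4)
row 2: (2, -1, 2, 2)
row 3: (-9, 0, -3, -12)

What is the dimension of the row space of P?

2

Row reduce to echelon form.
R2 ← R2 + (2)·R1: [0, -9, 12, -6]
R3 ← R3 − (9)·R1: [0, 36, -48, 24]
R3 ← R3 + (4)·R2: [0, 0, 0, 0]
Echelon form has 2 nonzero rows, so rank(P) = 2.
The row space has dimension equal to the rank: 2.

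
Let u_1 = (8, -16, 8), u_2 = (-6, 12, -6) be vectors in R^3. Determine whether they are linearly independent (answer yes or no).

Form the matrix with these vectors as rows and row reduce.
R2 ← R2 + (3/4)·R1: [0, 0, 0]
1 nonzero row, so the 2 vectors span a space of dimension 1.
Since 1 < 2, the vectors are linearly dependent.

no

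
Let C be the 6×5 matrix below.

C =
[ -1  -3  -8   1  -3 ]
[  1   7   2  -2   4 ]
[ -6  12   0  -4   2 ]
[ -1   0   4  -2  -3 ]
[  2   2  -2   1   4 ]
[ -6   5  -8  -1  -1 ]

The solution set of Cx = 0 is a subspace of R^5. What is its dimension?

Row reduce to echelon form.
R2 ← R2 + R1: [0, 4, -6, -1, 1]
R3 ← R3 − (6)·R1: [0, 30, 48, -10, 20]
R4 ← R4 − R1: [0, 3, 12, -3, 0]
R5 ← R5 + (2)·R1: [0, -4, -18, 3, -2]
R6 ← R6 − (6)·R1: [0, 23, 40, -7, 17]
R3 ← R3 − (15/2)·R2: [0, 0, 93, -5/2, 25/2]
R4 ← R4 − (3/4)·R2: [0, 0, 33/2, -9/4, -3/4]
R5 ← R5 + R2: [0, 0, -24, 2, -1]
R6 ← R6 − (23/4)·R2: [0, 0, 149/2, -5/4, 45/4]
R4 ← R4 − (11/62)·R3: [0, 0, 0, -56/31, -92/31]
R5 ← R5 + (8/31)·R3: [0, 0, 0, 42/31, 69/31]
R6 ← R6 − (149/186)·R3: [0, 0, 0, 70/93, 115/93]
R5 ← R5 + (3/4)·R4: [0, 0, 0, 0, 0]
R6 ← R6 + (5/12)·R4: [0, 0, 0, 0, 0]
4 nonzero rows, so rank(C) = 4.
C has 5 columns; by rank–nullity, nullity = 5 − 4 = 1.

1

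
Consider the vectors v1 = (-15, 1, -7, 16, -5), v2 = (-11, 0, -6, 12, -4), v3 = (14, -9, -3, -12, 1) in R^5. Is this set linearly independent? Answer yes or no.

Form the matrix with these vectors as rows and row reduce.
R2 ← R2 − (11/15)·R1: [0, -11/15, -13/15, 4/15, -1/3]
R3 ← R3 + (14/15)·R1: [0, -121/15, -143/15, 44/15, -11/3]
R3 ← R3 − (11)·R2: [0, 0, 0, 0, 0]
2 nonzero rows, so the 3 vectors span a space of dimension 2.
Since 2 < 3, the vectors are linearly dependent.

no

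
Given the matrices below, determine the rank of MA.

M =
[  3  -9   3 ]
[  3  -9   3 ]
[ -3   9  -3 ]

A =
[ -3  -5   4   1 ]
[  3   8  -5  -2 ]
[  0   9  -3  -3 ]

First compute MA:
[[-36, -60,  48,  12],
 [-36, -60,  48,  12],
 [ 36,  60, -48, -12]]
Now row reduce the product.
R2 ← R2 − R1: [0, 0, 0, 0]
R3 ← R3 + R1: [0, 0, 0, 0]
1 nonzero row, so rank(MA) = 1.

1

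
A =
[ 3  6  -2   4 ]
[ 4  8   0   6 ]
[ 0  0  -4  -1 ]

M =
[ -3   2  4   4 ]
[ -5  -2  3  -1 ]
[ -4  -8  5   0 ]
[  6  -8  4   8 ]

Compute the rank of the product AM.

2

First compute AM:
[[ -7, -22,  36,  38],
 [-16, -56,  64,  56],
 [ 10,  40, -24,  -8]]
Now row reduce the product.
R2 ← R2 − (16/7)·R1: [0, -40/7, -128/7, -216/7]
R3 ← R3 + (10/7)·R1: [0, 60/7, 192/7, 324/7]
R3 ← R3 + (3/2)·R2: [0, 0, 0, 0]
2 nonzero rows, so rank(AM) = 2.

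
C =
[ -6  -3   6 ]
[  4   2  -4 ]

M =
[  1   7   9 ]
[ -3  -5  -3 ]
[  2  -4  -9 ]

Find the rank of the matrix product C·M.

First compute CM:
[[ 15, -51, -99],
 [-10,  34,  66]]
Now row reduce the product.
R2 ← R2 + (2/3)·R1: [0, 0, 0]
1 nonzero row, so rank(CM) = 1.

1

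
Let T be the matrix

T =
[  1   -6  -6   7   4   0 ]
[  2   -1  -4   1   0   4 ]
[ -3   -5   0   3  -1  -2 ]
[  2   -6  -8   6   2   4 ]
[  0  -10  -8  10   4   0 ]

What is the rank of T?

3

Row reduce to echelon form.
R2 ← R2 − (2)·R1: [0, 11, 8, -13, -8, 4]
R3 ← R3 + (3)·R1: [0, -23, -18, 24, 11, -2]
R4 ← R4 − (2)·R1: [0, 6, 4, -8, -6, 4]
R3 ← R3 + (23/11)·R2: [0, 0, -14/11, -35/11, -63/11, 70/11]
R4 ← R4 − (6/11)·R2: [0, 0, -4/11, -10/11, -18/11, 20/11]
R5 ← R5 + (10/11)·R2: [0, 0, -8/11, -20/11, -36/11, 40/11]
R4 ← R4 − (2/7)·R3: [0, 0, 0, 0, 0, 0]
R5 ← R5 − (4/7)·R3: [0, 0, 0, 0, 0, 0]
Echelon form has 3 nonzero rows, so rank(T) = 3.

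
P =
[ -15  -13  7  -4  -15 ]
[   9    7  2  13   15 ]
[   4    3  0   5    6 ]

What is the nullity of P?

Row reduce to echelon form.
R2 ← R2 + (3/5)·R1: [0, -4/5, 31/5, 53/5, 6]
R3 ← R3 + (4/15)·R1: [0, -7/15, 28/15, 59/15, 2]
R3 ← R3 − (7/12)·R2: [0, 0, -7/4, -9/4, -3/2]
3 nonzero rows, so rank(P) = 3.
P has 5 columns; by rank–nullity, nullity = 5 − 3 = 2.

2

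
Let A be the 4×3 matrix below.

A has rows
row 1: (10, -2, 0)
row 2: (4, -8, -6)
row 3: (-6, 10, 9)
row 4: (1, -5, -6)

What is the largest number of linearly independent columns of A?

3

Row reduce to echelon form.
R2 ← R2 − (2/5)·R1: [0, -36/5, -6]
R3 ← R3 + (3/5)·R1: [0, 44/5, 9]
R4 ← R4 − (1/10)·R1: [0, -24/5, -6]
R3 ← R3 + (11/9)·R2: [0, 0, 5/3]
R4 ← R4 − (2/3)·R2: [0, 0, -2]
R4 ← R4 + (6/5)·R3: [0, 0, 0]
Echelon form has 3 nonzero rows, so rank(A) = 3.
The rank gives the maximum number of linearly independent columns: 3.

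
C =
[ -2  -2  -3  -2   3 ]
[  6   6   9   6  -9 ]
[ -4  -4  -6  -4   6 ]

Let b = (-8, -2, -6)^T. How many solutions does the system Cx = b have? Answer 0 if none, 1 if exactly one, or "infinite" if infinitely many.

Row reduce the augmented matrix [C | b].
R2 ← R2 + (3)·R1: [0, 0, 0, 0, 0, -26]
R3 ← R3 − (2)·R1: [0, 0, 0, 0, 0, 10]
R3 ← R3 + (5/13)·R2: [0, 0, 0, 0, 0, 0]
The echelon form has 2 nonzero rows; the last pivot sits in the augmented column, so rank(C) = 1 but rank([C|b]) = 2.
Since the ranks differ, the system is inconsistent.
It has no solutions.

0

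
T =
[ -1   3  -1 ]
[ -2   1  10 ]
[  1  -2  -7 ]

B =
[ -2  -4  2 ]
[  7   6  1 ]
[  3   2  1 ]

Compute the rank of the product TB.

First compute TB:
[[ 20,  20,   0],
 [ 41,  34,   7],
 [-37, -30,  -7]]
Now row reduce the product.
R2 ← R2 − (41/20)·R1: [0, -7, 7]
R3 ← R3 + (37/20)·R1: [0, 7, -7]
R3 ← R3 + R2: [0, 0, 0]
2 nonzero rows, so rank(TB) = 2.

2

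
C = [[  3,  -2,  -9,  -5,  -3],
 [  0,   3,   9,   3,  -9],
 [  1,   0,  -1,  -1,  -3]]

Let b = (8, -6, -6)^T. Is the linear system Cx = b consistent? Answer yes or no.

no

Row reduce the augmented matrix [C | b].
R3 ← R3 − (1/3)·R1: [0, 2/3, 2, 2/3, -2, -26/3]
R3 ← R3 − (2/9)·R2: [0, 0, 0, 0, 0, -22/3]
The echelon form has 3 nonzero rows; the last pivot sits in the augmented column, so rank(C) = 2 but rank([C|b]) = 3.
Since the ranks differ, the system is inconsistent.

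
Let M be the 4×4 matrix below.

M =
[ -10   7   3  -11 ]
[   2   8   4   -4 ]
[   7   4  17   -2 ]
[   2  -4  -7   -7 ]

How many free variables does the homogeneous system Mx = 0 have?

0

Row reduce to echelon form.
R2 ← R2 + (1/5)·R1: [0, 47/5, 23/5, -31/5]
R3 ← R3 + (7/10)·R1: [0, 89/10, 191/10, -97/10]
R4 ← R4 + (1/5)·R1: [0, -13/5, -32/5, -46/5]
R3 ← R3 − (89/94)·R2: [0, 0, 693/47, -180/47]
R4 ← R4 + (13/47)·R2: [0, 0, -241/47, -513/47]
R4 ← R4 + (241/693)·R3: [0, 0, 0, -943/77]
4 nonzero rows, so rank(M) = 4.
M has 4 columns; by rank–nullity, nullity = 4 − 4 = 0.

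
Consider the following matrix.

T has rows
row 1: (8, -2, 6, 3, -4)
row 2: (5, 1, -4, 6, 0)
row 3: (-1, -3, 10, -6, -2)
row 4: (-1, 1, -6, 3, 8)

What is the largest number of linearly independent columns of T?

3

Row reduce to echelon form.
R2 ← R2 − (5/8)·R1: [0, 9/4, -31/4, 33/8, 5/2]
R3 ← R3 + (1/8)·R1: [0, -13/4, 43/4, -45/8, -5/2]
R4 ← R4 + (1/8)·R1: [0, 3/4, -21/4, 27/8, 15/2]
R3 ← R3 + (13/9)·R2: [0, 0, -4/9, 1/3, 10/9]
R4 ← R4 − (1/3)·R2: [0, 0, -8/3, 2, 20/3]
R4 ← R4 − (6)·R3: [0, 0, 0, 0, 0]
Echelon form has 3 nonzero rows, so rank(T) = 3.
The rank gives the maximum number of linearly independent columns: 3.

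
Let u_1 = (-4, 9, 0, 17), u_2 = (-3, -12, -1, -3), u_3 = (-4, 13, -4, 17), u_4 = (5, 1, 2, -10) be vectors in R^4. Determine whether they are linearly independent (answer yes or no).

Form the matrix with these vectors as rows and row reduce.
R2 ← R2 − (3/4)·R1: [0, -75/4, -1, -63/4]
R3 ← R3 − R1: [0, 4, -4, 0]
R4 ← R4 + (5/4)·R1: [0, 49/4, 2, 45/4]
R3 ← R3 + (16/75)·R2: [0, 0, -316/75, -84/25]
R4 ← R4 + (49/75)·R2: [0, 0, 101/75, 24/25]
R4 ← R4 + (101/316)·R3: [0, 0, 0, -9/79]
4 nonzero rows, so the 4 vectors span a space of dimension 4.
Since 4 = 4, the vectors are linearly independent.

yes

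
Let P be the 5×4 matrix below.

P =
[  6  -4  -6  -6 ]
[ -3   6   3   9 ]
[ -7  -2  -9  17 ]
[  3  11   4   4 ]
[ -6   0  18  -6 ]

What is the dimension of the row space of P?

4

Row reduce to echelon form.
R2 ← R2 + (1/2)·R1: [0, 4, 0, 6]
R3 ← R3 + (7/6)·R1: [0, -20/3, -16, 10]
R4 ← R4 − (1/2)·R1: [0, 13, 7, 7]
R5 ← R5 + R1: [0, -4, 12, -12]
R3 ← R3 + (5/3)·R2: [0, 0, -16, 20]
R4 ← R4 − (13/4)·R2: [0, 0, 7, -25/2]
R5 ← R5 + R2: [0, 0, 12, -6]
R4 ← R4 + (7/16)·R3: [0, 0, 0, -15/4]
R5 ← R5 + (3/4)·R3: [0, 0, 0, 9]
R5 ← R5 + (12/5)·R4: [0, 0, 0, 0]
Echelon form has 4 nonzero rows, so rank(P) = 4.
The row space has dimension equal to the rank: 4.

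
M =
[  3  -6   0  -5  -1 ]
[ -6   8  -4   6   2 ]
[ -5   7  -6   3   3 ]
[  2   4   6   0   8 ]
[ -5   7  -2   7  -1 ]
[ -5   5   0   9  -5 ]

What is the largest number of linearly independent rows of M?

4

Row reduce to echelon form.
R2 ← R2 + (2)·R1: [0, -4, -4, -4, 0]
R3 ← R3 + (5/3)·R1: [0, -3, -6, -16/3, 4/3]
R4 ← R4 − (2/3)·R1: [0, 8, 6, 10/3, 26/3]
R5 ← R5 + (5/3)·R1: [0, -3, -2, -4/3, -8/3]
R6 ← R6 + (5/3)·R1: [0, -5, 0, 2/3, -20/3]
R3 ← R3 − (3/4)·R2: [0, 0, -3, -7/3, 4/3]
R4 ← R4 + (2)·R2: [0, 0, -2, -14/3, 26/3]
R5 ← R5 − (3/4)·R2: [0, 0, 1, 5/3, -8/3]
R6 ← R6 − (5/4)·R2: [0, 0, 5, 17/3, -20/3]
R4 ← R4 − (2/3)·R3: [0, 0, 0, -28/9, 70/9]
R5 ← R5 + (1/3)·R3: [0, 0, 0, 8/9, -20/9]
R6 ← R6 + (5/3)·R3: [0, 0, 0, 16/9, -40/9]
R5 ← R5 + (2/7)·R4: [0, 0, 0, 0, 0]
R6 ← R6 + (4/7)·R4: [0, 0, 0, 0, 0]
Echelon form has 4 nonzero rows, so rank(M) = 4.
The rank gives the maximum number of linearly independent rows: 4.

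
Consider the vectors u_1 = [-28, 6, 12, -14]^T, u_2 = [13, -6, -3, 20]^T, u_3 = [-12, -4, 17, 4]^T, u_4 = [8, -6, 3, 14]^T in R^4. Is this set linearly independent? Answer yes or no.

Form the matrix with these vectors as rows and row reduce.
R2 ← R2 + (13/28)·R1: [0, -45/14, 18/7, 27/2]
R3 ← R3 − (3/7)·R1: [0, -46/7, 83/7, 10]
R4 ← R4 + (2/7)·R1: [0, -30/7, 45/7, 10]
R3 ← R3 − (92/45)·R2: [0, 0, 33/5, -88/5]
R4 ← R4 − (4/3)·R2: [0, 0, 3, -8]
R4 ← R4 − (5/11)·R3: [0, 0, 0, 0]
3 nonzero rows, so the 4 vectors span a space of dimension 3.
Since 3 < 4, the vectors are linearly dependent.

no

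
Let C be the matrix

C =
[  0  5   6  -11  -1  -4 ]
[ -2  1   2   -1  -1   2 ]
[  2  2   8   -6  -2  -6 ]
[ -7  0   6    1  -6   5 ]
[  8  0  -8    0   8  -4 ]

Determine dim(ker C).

2

Row reduce to echelon form.
Swap R1 ↔ R2
R3 ← R3 + R1: [0, 3, 10, -7, -3, -4]
R4 ← R4 − (7/2)·R1: [0, -7/2, -1, 9/2, -5/2, -2]
R5 ← R5 + (4)·R1: [0, 4, 0, -4, 4, 4]
R3 ← R3 − (3/5)·R2: [0, 0, 32/5, -2/5, -12/5, -8/5]
R4 ← R4 + (7/10)·R2: [0, 0, 16/5, -16/5, -16/5, -24/5]
R5 ← R5 − (4/5)·R2: [0, 0, -24/5, 24/5, 24/5, 36/5]
R4 ← R4 − (1/2)·R3: [0, 0, 0, -3, -2, -4]
R5 ← R5 + (3/4)·R3: [0, 0, 0, 9/2, 3, 6]
R5 ← R5 + (3/2)·R4: [0, 0, 0, 0, 0, 0]
4 nonzero rows, so rank(C) = 4.
C has 6 columns; by rank–nullity, nullity = 6 − 4 = 2.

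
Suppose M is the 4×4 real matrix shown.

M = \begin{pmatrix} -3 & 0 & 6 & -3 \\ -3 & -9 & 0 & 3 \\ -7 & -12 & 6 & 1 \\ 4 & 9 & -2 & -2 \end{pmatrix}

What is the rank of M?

2

Row reduce to echelon form.
R2 ← R2 − R1: [0, -9, -6, 6]
R3 ← R3 − (7/3)·R1: [0, -12, -8, 8]
R4 ← R4 + (4/3)·R1: [0, 9, 6, -6]
R3 ← R3 − (4/3)·R2: [0, 0, 0, 0]
R4 ← R4 + R2: [0, 0, 0, 0]
Echelon form has 2 nonzero rows, so rank(M) = 2.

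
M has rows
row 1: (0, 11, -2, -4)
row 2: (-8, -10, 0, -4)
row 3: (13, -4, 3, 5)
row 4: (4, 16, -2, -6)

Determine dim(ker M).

Row reduce to echelon form.
Swap R1 ↔ R2
R3 ← R3 + (13/8)·R1: [0, -81/4, 3, -3/2]
R4 ← R4 + (1/2)·R1: [0, 11, -2, -8]
R3 ← R3 + (81/44)·R2: [0, 0, -15/22, -195/22]
R4 ← R4 − R2: [0, 0, 0, -4]
4 nonzero rows, so rank(M) = 4.
M has 4 columns; by rank–nullity, nullity = 4 − 4 = 0.

0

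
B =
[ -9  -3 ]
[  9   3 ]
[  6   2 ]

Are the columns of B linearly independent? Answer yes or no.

no

Row reduce B to echelon form.
R2 ← R2 + R1: [0, 0]
R3 ← R3 + (2/3)·R1: [0, 0]
1 pivot among 2 columns.
Only 1 < 2 pivot columns, so the columns are linearly dependent.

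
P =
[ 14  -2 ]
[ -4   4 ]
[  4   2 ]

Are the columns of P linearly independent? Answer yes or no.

Row reduce P to echelon form.
R2 ← R2 + (2/7)·R1: [0, 24/7]
R3 ← R3 − (2/7)·R1: [0, 18/7]
R3 ← R3 − (3/4)·R2: [0, 0]
2 pivots among 2 columns.
Every column is a pivot column, so the columns are linearly independent.

yes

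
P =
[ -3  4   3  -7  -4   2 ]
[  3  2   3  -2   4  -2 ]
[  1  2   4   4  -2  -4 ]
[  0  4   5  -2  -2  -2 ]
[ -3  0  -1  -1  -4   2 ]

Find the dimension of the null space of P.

3

Row reduce to echelon form.
R2 ← R2 + R1: [0, 6, 6, -9, 0, 0]
R3 ← R3 + (1/3)·R1: [0, 10/3, 5, 5/3, -10/3, -10/3]
R5 ← R5 − R1: [0, -4, -4, 6, 0, 0]
R3 ← R3 − (5/9)·R2: [0, 0, 5/3, 20/3, -10/3, -10/3]
R4 ← R4 − (2/3)·R2: [0, 0, 1, 4, -2, -2]
R5 ← R5 + (2/3)·R2: [0, 0, 0, 0, 0, 0]
R4 ← R4 − (3/5)·R3: [0, 0, 0, 0, 0, 0]
3 nonzero rows, so rank(P) = 3.
P has 6 columns; by rank–nullity, nullity = 6 − 3 = 3.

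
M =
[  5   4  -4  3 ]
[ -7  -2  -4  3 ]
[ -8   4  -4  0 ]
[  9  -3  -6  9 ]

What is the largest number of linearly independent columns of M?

Row reduce to echelon form.
R2 ← R2 + (7/5)·R1: [0, 18/5, -48/5, 36/5]
R3 ← R3 + (8/5)·R1: [0, 52/5, -52/5, 24/5]
R4 ← R4 − (9/5)·R1: [0, -51/5, 6/5, 18/5]
R3 ← R3 − (26/9)·R2: [0, 0, 52/3, -16]
R4 ← R4 + (17/6)·R2: [0, 0, -26, 24]
R4 ← R4 + (3/2)·R3: [0, 0, 0, 0]
Echelon form has 3 nonzero rows, so rank(M) = 3.
The rank gives the maximum number of linearly independent columns: 3.

3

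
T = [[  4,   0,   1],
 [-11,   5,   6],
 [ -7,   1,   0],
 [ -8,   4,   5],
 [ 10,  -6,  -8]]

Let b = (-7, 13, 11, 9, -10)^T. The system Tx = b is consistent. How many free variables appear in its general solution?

Row reduce the augmented matrix [T | b].
R2 ← R2 + (11/4)·R1: [0, 5, 35/4, -25/4]
R3 ← R3 + (7/4)·R1: [0, 1, 7/4, -5/4]
R4 ← R4 + (2)·R1: [0, 4, 7, -5]
R5 ← R5 − (5/2)·R1: [0, -6, -21/2, 15/2]
R3 ← R3 − (1/5)·R2: [0, 0, 0, 0]
R4 ← R4 − (4/5)·R2: [0, 0, 0, 0]
R5 ← R5 + (6/5)·R2: [0, 0, 0, 0]
The echelon form has 2 nonzero rows, and every pivot lies in the first 3 columns, so rank(T) = rank([T|b]) = 2.
The system is consistent.
Free variables = (unknowns) − (rank) = 3 − 2 = 1.

1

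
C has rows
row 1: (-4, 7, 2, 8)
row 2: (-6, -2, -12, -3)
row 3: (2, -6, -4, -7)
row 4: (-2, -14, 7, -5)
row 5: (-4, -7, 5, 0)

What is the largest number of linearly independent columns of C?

Row reduce to echelon form.
R2 ← R2 − (3/2)·R1: [0, -25/2, -15, -15]
R3 ← R3 + (1/2)·R1: [0, -5/2, -3, -3]
R4 ← R4 − (1/2)·R1: [0, -35/2, 6, -9]
R5 ← R5 − R1: [0, -14, 3, -8]
R3 ← R3 − (1/5)·R2: [0, 0, 0, 0]
R4 ← R4 − (7/5)·R2: [0, 0, 27, 12]
R5 ← R5 − (28/25)·R2: [0, 0, 99/5, 44/5]
Swap R3 ↔ R4
R5 ← R5 − (11/15)·R3: [0, 0, 0, 0]
Echelon form has 3 nonzero rows, so rank(C) = 3.
The rank gives the maximum number of linearly independent columns: 3.

3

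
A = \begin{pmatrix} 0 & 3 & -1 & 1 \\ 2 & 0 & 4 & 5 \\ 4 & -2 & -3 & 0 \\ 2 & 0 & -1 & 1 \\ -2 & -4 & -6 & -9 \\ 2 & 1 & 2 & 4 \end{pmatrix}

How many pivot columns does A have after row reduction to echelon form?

3

Row reduce to echelon form.
Swap R1 ↔ R2
R3 ← R3 − (2)·R1: [0, -2, -11, -10]
R4 ← R4 − R1: [0, 0, -5, -4]
R5 ← R5 + R1: [0, -4, -2, -4]
R6 ← R6 − R1: [0, 1, -2, -1]
R3 ← R3 + (2/3)·R2: [0, 0, -35/3, -28/3]
R5 ← R5 + (4/3)·R2: [0, 0, -10/3, -8/3]
R6 ← R6 − (1/3)·R2: [0, 0, -5/3, -4/3]
R4 ← R4 − (3/7)·R3: [0, 0, 0, 0]
R5 ← R5 − (2/7)·R3: [0, 0, 0, 0]
R6 ← R6 − (1/7)·R3: [0, 0, 0, 0]
Echelon form has 3 nonzero rows, so rank(A) = 3.
Each nonzero row contributes one pivot column: 3 pivot columns.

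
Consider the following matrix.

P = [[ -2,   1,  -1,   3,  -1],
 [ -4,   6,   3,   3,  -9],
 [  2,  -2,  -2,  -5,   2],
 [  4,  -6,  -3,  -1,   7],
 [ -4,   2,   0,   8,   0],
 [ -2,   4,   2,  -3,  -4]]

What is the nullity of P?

1

Row reduce to echelon form.
R2 ← R2 − (2)·R1: [0, 4, 5, -3, -7]
R3 ← R3 + R1: [0, -1, -3, -2, 1]
R4 ← R4 + (2)·R1: [0, -4, -5, 5, 5]
R5 ← R5 − (2)·R1: [0, 0, 2, 2, 2]
R6 ← R6 − R1: [0, 3, 3, -6, -3]
R3 ← R3 + (1/4)·R2: [0, 0, -7/4, -11/4, -3/4]
R4 ← R4 + R2: [0, 0, 0, 2, -2]
R6 ← R6 − (3/4)·R2: [0, 0, -3/4, -15/4, 9/4]
R5 ← R5 + (8/7)·R3: [0, 0, 0, -8/7, 8/7]
R6 ← R6 − (3/7)·R3: [0, 0, 0, -18/7, 18/7]
R5 ← R5 + (4/7)·R4: [0, 0, 0, 0, 0]
R6 ← R6 + (9/7)·R4: [0, 0, 0, 0, 0]
4 nonzero rows, so rank(P) = 4.
P has 5 columns; by rank–nullity, nullity = 5 − 4 = 1.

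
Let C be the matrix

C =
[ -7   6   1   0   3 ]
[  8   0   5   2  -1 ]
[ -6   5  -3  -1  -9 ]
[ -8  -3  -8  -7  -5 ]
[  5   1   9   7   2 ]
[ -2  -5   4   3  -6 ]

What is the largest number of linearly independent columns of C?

5

Row reduce to echelon form.
R2 ← R2 + (8/7)·R1: [0, 48/7, 43/7, 2, 17/7]
R3 ← R3 − (6/7)·R1: [0, -1/7, -27/7, -1, -81/7]
R4 ← R4 − (8/7)·R1: [0, -69/7, -64/7, -7, -59/7]
R5 ← R5 + (5/7)·R1: [0, 37/7, 68/7, 7, 29/7]
R6 ← R6 − (2/7)·R1: [0, -47/7, 26/7, 3, -48/7]
R3 ← R3 + (1/48)·R2: [0, 0, -179/48, -23/24, -553/48]
R4 ← R4 + (23/16)·R2: [0, 0, -5/16, -33/8, -79/16]
R5 ← R5 − (37/48)·R2: [0, 0, 239/48, 131/24, 109/48]
R6 ← R6 + (47/48)·R2: [0, 0, 467/48, 119/24, -215/48]
R4 ← R4 − (15/179)·R3: [0, 0, 0, -724/179, -711/179]
R5 ← R5 + (239/179)·R3: [0, 0, 0, 748/179, -2347/179]
R6 ← R6 + (467/179)·R3: [0, 0, 0, 440/179, -6182/179]
R5 ← R5 + (187/181)·R4: [0, 0, 0, 0, -3116/181]
R6 ← R6 + (110/181)·R4: [0, 0, 0, 0, -6688/181]
R6 ← R6 − (88/41)·R5: [0, 0, 0, 0, 0]
Echelon form has 5 nonzero rows, so rank(C) = 5.
The rank gives the maximum number of linearly independent columns: 5.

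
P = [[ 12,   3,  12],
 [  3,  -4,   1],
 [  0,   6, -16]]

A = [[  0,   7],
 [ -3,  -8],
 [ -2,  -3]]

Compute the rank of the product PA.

2

First compute PA:
[[-33,  24],
 [ 10,  50],
 [ 14,   0]]
Now row reduce the product.
R2 ← R2 + (10/33)·R1: [0, 630/11]
R3 ← R3 + (14/33)·R1: [0, 112/11]
R3 ← R3 − (8/45)·R2: [0, 0]
2 nonzero rows, so rank(PA) = 2.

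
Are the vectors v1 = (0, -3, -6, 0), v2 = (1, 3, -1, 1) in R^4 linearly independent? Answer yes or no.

yes

Form the matrix with these vectors as rows and row reduce.
Swap R1 ↔ R2
2 nonzero rows, so the 2 vectors span a space of dimension 2.
Since 2 = 2, the vectors are linearly independent.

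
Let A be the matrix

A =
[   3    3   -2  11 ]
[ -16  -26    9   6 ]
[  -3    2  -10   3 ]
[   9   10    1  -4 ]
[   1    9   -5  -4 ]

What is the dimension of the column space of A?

4

Row reduce to echelon form.
R2 ← R2 + (16/3)·R1: [0, -10, -5/3, 194/3]
R3 ← R3 + R1: [0, 5, -12, 14]
R4 ← R4 − (3)·R1: [0, 1, 7, -37]
R5 ← R5 − (1/3)·R1: [0, 8, -13/3, -23/3]
R3 ← R3 + (1/2)·R2: [0, 0, -77/6, 139/3]
R4 ← R4 + (1/10)·R2: [0, 0, 41/6, -458/15]
R5 ← R5 + (4/5)·R2: [0, 0, -17/3, 661/15]
R4 ← R4 + (41/77)·R3: [0, 0, 0, -2257/385]
R5 ← R5 − (34/77)·R3: [0, 0, 0, 9089/385]
R5 ← R5 + (149/37)·R4: [0, 0, 0, 0]
Echelon form has 4 nonzero rows, so rank(A) = 4.
The column space has dimension equal to the rank: 4.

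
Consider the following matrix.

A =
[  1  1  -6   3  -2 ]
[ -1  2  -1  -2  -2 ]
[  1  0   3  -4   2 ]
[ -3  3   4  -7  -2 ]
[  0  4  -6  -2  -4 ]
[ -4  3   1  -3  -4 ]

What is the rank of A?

3

Row reduce to echelon form.
R2 ← R2 + R1: [0, 3, -7, 1, -4]
R3 ← R3 − R1: [0, -1, 9, -7, 4]
R4 ← R4 + (3)·R1: [0, 6, -14, 2, -8]
R6 ← R6 + (4)·R1: [0, 7, -23, 9, -12]
R3 ← R3 + (1/3)·R2: [0, 0, 20/3, -20/3, 8/3]
R4 ← R4 − (2)·R2: [0, 0, 0, 0, 0]
R5 ← R5 − (4/3)·R2: [0, 0, 10/3, -10/3, 4/3]
R6 ← R6 − (7/3)·R2: [0, 0, -20/3, 20/3, -8/3]
R5 ← R5 − (1/2)·R3: [0, 0, 0, 0, 0]
R6 ← R6 + R3: [0, 0, 0, 0, 0]
Echelon form has 3 nonzero rows, so rank(A) = 3.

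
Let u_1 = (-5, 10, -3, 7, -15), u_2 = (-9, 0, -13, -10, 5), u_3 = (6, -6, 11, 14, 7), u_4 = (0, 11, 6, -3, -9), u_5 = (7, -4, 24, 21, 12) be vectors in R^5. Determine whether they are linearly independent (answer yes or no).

Form the matrix with these vectors as rows and row reduce.
R2 ← R2 − (9/5)·R1: [0, -18, -38/5, -113/5, 32]
R3 ← R3 + (6/5)·R1: [0, 6, 37/5, 112/5, -11]
R5 ← R5 + (7/5)·R1: [0, 10, 99/5, 154/5, -9]
R3 ← R3 + (1/3)·R2: [0, 0, 73/15, 223/15, -1/3]
R4 ← R4 + (11/18)·R2: [0, 0, 61/45, -1513/90, 95/9]
R5 ← R5 + (5/9)·R2: [0, 0, 701/45, 821/45, 79/9]
R4 ← R4 − (61/219)·R3: [0, 0, 0, -3059/146, 2332/219]
R5 ← R5 − (701/219)·R3: [0, 0, 0, -2142/73, 2156/219]
R5 ← R5 − (612/437)·R4: [0, 0, 0, 0, -6644/1311]
5 nonzero rows, so the 5 vectors span a space of dimension 5.
Since 5 = 5, the vectors are linearly independent.

yes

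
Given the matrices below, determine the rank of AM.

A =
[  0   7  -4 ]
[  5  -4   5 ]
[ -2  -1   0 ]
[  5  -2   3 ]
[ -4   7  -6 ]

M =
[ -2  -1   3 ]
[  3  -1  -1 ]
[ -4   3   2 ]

First compute AM:
[[ 37, -19, -15],
 [-42,  14,  29],
 [  1,   3,  -5],
 [-28,   6,  23],
 [ 53, -21, -31]]
Now row reduce the product.
R2 ← R2 + (42/37)·R1: [0, -280/37, 443/37]
R3 ← R3 − (1/37)·R1: [0, 130/37, -170/37]
R4 ← R4 + (28/37)·R1: [0, -310/37, 431/37]
R5 ← R5 − (53/37)·R1: [0, 230/37, -352/37]
R3 ← R3 + (13/28)·R2: [0, 0, 27/28]
R4 ← R4 − (31/28)·R2: [0, 0, -45/28]
R5 ← R5 + (23/28)·R2: [0, 0, 9/28]
R4 ← R4 + (5/3)·R3: [0, 0, 0]
R5 ← R5 − (1/3)·R3: [0, 0, 0]
3 nonzero rows, so rank(AM) = 3.

3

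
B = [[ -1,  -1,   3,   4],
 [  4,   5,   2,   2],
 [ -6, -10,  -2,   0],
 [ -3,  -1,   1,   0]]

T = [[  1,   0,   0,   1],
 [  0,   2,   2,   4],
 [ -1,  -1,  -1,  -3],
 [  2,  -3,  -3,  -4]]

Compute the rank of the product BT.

2

First compute BT:
[[  4, -17, -17, -30],
 [  6,   2,   2,  10],
 [ -4, -18, -18, -40],
 [ -4,  -3,  -3, -10]]
Now row reduce the product.
R2 ← R2 − (3/2)·R1: [0, 55/2, 55/2, 55]
R3 ← R3 + R1: [0, -35, -35, -70]
R4 ← R4 + R1: [0, -20, -20, -40]
R3 ← R3 + (14/11)·R2: [0, 0, 0, 0]
R4 ← R4 + (8/11)·R2: [0, 0, 0, 0]
2 nonzero rows, so rank(BT) = 2.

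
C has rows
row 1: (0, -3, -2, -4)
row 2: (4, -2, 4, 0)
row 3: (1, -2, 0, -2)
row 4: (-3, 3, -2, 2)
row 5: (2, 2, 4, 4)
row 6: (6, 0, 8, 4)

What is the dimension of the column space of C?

2

Row reduce to echelon form.
Swap R1 ↔ R2
R3 ← R3 − (1/4)·R1: [0, -3/2, -1, -2]
R4 ← R4 + (3/4)·R1: [0, 3/2, 1, 2]
R5 ← R5 − (1/2)·R1: [0, 3, 2, 4]
R6 ← R6 − (3/2)·R1: [0, 3, 2, 4]
R3 ← R3 − (1/2)·R2: [0, 0, 0, 0]
R4 ← R4 + (1/2)·R2: [0, 0, 0, 0]
R5 ← R5 + R2: [0, 0, 0, 0]
R6 ← R6 + R2: [0, 0, 0, 0]
Echelon form has 2 nonzero rows, so rank(C) = 2.
The column space has dimension equal to the rank: 2.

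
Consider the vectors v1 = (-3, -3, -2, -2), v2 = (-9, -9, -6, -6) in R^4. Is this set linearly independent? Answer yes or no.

Form the matrix with these vectors as rows and row reduce.
R2 ← R2 − (3)·R1: [0, 0, 0, 0]
1 nonzero row, so the 2 vectors span a space of dimension 1.
Since 1 < 2, the vectors are linearly dependent.

no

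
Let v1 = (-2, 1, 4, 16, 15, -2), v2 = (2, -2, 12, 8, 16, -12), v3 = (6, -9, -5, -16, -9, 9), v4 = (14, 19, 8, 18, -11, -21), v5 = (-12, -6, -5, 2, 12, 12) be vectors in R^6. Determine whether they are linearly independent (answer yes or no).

Form the matrix with these vectors as rows and row reduce.
R2 ← R2 + R1: [0, -1, 16, 24, 31, -14]
R3 ← R3 + (3)·R1: [0, -6, 7, 32, 36, 3]
R4 ← R4 + (7)·R1: [0, 26, 36, 130, 94, -35]
R5 ← R5 − (6)·R1: [0, -12, -29, -94, -78, 24]
R3 ← R3 − (6)·R2: [0, 0, -89, -112, -150, 87]
R4 ← R4 + (26)·R2: [0, 0, 452, 754, 900, -399]
R5 ← R5 − (12)·R2: [0, 0, -221, -382, -450, 192]
R4 ← R4 + (452/89)·R3: [0, 0, 0, 16482/89, 12300/89, 3813/89]
R5 ← R5 − (221/89)·R3: [0, 0, 0, -9246/89, -6900/89, -2139/89]
R5 ← R5 + (23/41)·R4: [0, 0, 0, 0, 0, 0]
4 nonzero rows, so the 5 vectors span a space of dimension 4.
Since 4 < 5, the vectors are linearly dependent.

no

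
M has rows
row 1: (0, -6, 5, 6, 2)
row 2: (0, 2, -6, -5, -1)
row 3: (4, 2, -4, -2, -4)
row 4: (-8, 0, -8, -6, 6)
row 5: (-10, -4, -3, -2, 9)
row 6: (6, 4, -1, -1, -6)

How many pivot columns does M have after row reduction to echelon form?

4

Row reduce to echelon form.
Swap R1 ↔ R3
R4 ← R4 + (2)·R1: [0, 4, -16, -10, -2]
R5 ← R5 + (5/2)·R1: [0, 1, -13, -7, -1]
R6 ← R6 − (3/2)·R1: [0, 1, 5, 2, 0]
R3 ← R3 + (3)·R2: [0, 0, -13, -9, -1]
R4 ← R4 − (2)·R2: [0, 0, -4, 0, 0]
R5 ← R5 − (1/2)·R2: [0, 0, -10, -9/2, -1/2]
R6 ← R6 − (1/2)·R2: [0, 0, 8, 9/2, 1/2]
R4 ← R4 − (4/13)·R3: [0, 0, 0, 36/13, 4/13]
R5 ← R5 − (10/13)·R3: [0, 0, 0, 63/26, 7/26]
R6 ← R6 + (8/13)·R3: [0, 0, 0, -27/26, -3/26]
R5 ← R5 − (7/8)·R4: [0, 0, 0, 0, 0]
R6 ← R6 + (3/8)·R4: [0, 0, 0, 0, 0]
Echelon form has 4 nonzero rows, so rank(M) = 4.
Each nonzero row contributes one pivot column: 4 pivot columns.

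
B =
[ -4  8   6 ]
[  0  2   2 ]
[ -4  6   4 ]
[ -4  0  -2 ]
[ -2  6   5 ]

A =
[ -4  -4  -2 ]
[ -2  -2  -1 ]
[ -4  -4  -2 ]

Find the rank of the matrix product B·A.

1

First compute BA:
[[-24, -24, -12],
 [-12, -12,  -6],
 [-12, -12,  -6],
 [ 24,  24,  12],
 [-24, -24, -12]]
Now row reduce the product.
R2 ← R2 − (1/2)·R1: [0, 0, 0]
R3 ← R3 − (1/2)·R1: [0, 0, 0]
R4 ← R4 + R1: [0, 0, 0]
R5 ← R5 − R1: [0, 0, 0]
1 nonzero row, so rank(BA) = 1.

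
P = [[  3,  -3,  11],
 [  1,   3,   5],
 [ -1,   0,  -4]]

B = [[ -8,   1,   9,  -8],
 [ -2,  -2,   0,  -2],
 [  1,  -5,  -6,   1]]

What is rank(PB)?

First compute PB:
[[ -7, -46, -39,  -7],
 [ -9, -30, -21,  -9],
 [  4,  19,  15,   4]]
Now row reduce the product.
R2 ← R2 − (9/7)·R1: [0, 204/7, 204/7, 0]
R3 ← R3 + (4/7)·R1: [0, -51/7, -51/7, 0]
R3 ← R3 + (1/4)·R2: [0, 0, 0, 0]
2 nonzero rows, so rank(PB) = 2.

2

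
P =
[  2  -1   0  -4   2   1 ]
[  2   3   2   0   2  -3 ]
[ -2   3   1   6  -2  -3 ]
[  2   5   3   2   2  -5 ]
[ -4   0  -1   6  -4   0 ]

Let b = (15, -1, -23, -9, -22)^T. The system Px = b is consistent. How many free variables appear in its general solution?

4

Row reduce the augmented matrix [P | b].
R2 ← R2 − R1: [0, 4, 2, 4, 0, -4, -16]
R3 ← R3 + R1: [0, 2, 1, 2, 0, -2, -8]
R4 ← R4 − R1: [0, 6, 3, 6, 0, -6, -24]
R5 ← R5 + (2)·R1: [0, -2, -1, -2, 0, 2, 8]
R3 ← R3 − (1/2)·R2: [0, 0, 0, 0, 0, 0, 0]
R4 ← R4 − (3/2)·R2: [0, 0, 0, 0, 0, 0, 0]
R5 ← R5 + (1/2)·R2: [0, 0, 0, 0, 0, 0, 0]
The echelon form has 2 nonzero rows, and every pivot lies in the first 6 columns, so rank(P) = rank([P|b]) = 2.
The system is consistent.
Free variables = (unknowns) − (rank) = 6 − 2 = 4.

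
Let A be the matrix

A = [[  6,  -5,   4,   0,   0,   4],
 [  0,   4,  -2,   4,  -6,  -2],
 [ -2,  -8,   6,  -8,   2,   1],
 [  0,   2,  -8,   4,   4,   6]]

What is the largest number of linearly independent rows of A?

Row reduce to echelon form.
R3 ← R3 + (1/3)·R1: [0, -29/3, 22/3, -8, 2, 7/3]
R3 ← R3 + (29/12)·R2: [0, 0, 5/2, 5/3, -25/2, -5/2]
R4 ← R4 − (1/2)·R2: [0, 0, -7, 2, 7, 7]
R4 ← R4 + (14/5)·R3: [0, 0, 0, 20/3, -28, 0]
Echelon form has 4 nonzero rows, so rank(A) = 4.
The rank gives the maximum number of linearly independent rows: 4.

4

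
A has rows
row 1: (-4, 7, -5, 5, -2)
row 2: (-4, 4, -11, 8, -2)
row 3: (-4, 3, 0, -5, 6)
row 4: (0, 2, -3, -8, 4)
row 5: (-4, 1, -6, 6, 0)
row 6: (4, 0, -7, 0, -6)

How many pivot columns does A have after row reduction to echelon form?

5

Row reduce to echelon form.
R2 ← R2 − R1: [0, -3, -6, 3, 0]
R3 ← R3 − R1: [0, -4, 5, -10, 8]
R5 ← R5 − R1: [0, -6, -1, 1, 2]
R6 ← R6 + R1: [0, 7, -12, 5, -8]
R3 ← R3 − (4/3)·R2: [0, 0, 13, -14, 8]
R4 ← R4 + (2/3)·R2: [0, 0, -7, -6, 4]
R5 ← R5 − (2)·R2: [0, 0, 11, -5, 2]
R6 ← R6 + (7/3)·R2: [0, 0, -26, 12, -8]
R4 ← R4 + (7/13)·R3: [0, 0, 0, -176/13, 108/13]
R5 ← R5 − (11/13)·R3: [0, 0, 0, 89/13, -62/13]
R6 ← R6 + (2)·R3: [0, 0, 0, -16, 8]
R5 ← R5 + (89/176)·R4: [0, 0, 0, 0, -25/44]
R6 ← R6 − (13/11)·R4: [0, 0, 0, 0, -20/11]
R6 ← R6 − (16/5)·R5: [0, 0, 0, 0, 0]
Echelon form has 5 nonzero rows, so rank(A) = 5.
Each nonzero row contributes one pivot column: 5 pivot columns.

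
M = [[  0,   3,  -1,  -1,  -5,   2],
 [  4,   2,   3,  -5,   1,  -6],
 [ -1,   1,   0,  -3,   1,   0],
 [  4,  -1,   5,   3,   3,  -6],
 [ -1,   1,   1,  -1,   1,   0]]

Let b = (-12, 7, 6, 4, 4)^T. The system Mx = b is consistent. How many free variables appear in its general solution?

2

Row reduce the augmented matrix [M | b].
Swap R1 ↔ R2
R3 ← R3 + (1/4)·R1: [0, 3/2, 3/4, -17/4, 5/4, -3/2, 31/4]
R4 ← R4 − R1: [0, -3, 2, 8, 2, 0, -3]
R5 ← R5 + (1/4)·R1: [0, 3/2, 7/4, -9/4, 5/4, -3/2, 23/4]
R3 ← R3 − (1/2)·R2: [0, 0, 5/4, -15/4, 15/4, -5/2, 55/4]
R4 ← R4 + R2: [0, 0, 1, 7, -3, 2, -15]
R5 ← R5 − (1/2)·R2: [0, 0, 9/4, -7/4, 15/4, -5/2, 47/4]
R4 ← R4 − (4/5)·R3: [0, 0, 0, 10, -6, 4, -26]
R5 ← R5 − (9/5)·R3: [0, 0, 0, 5, -3, 2, -13]
R5 ← R5 − (1/2)·R4: [0, 0, 0, 0, 0, 0, 0]
The echelon form has 4 nonzero rows, and every pivot lies in the first 6 columns, so rank(M) = rank([M|b]) = 4.
The system is consistent.
Free variables = (unknowns) − (rank) = 6 − 4 = 2.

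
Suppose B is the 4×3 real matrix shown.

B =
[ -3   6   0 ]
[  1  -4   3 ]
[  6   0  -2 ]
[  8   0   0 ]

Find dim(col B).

3

Row reduce to echelon form.
R2 ← R2 + (1/3)·R1: [0, -2, 3]
R3 ← R3 + (2)·R1: [0, 12, -2]
R4 ← R4 + (8/3)·R1: [0, 16, 0]
R3 ← R3 + (6)·R2: [0, 0, 16]
R4 ← R4 + (8)·R2: [0, 0, 24]
R4 ← R4 − (3/2)·R3: [0, 0, 0]
Echelon form has 3 nonzero rows, so rank(B) = 3.
The column space has dimension equal to the rank: 3.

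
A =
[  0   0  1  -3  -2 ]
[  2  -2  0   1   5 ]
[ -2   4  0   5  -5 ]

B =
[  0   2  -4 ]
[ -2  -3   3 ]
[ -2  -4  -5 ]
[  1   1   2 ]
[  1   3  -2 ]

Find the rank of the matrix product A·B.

First compute AB:
[[ -7, -13,  -7],
 [ 10,  26, -22],
 [ -8, -26,  40]]
Now row reduce the product.
R2 ← R2 + (10/7)·R1: [0, 52/7, -32]
R3 ← R3 − (8/7)·R1: [0, -78/7, 48]
R3 ← R3 + (3/2)·R2: [0, 0, 0]
2 nonzero rows, so rank(AB) = 2.

2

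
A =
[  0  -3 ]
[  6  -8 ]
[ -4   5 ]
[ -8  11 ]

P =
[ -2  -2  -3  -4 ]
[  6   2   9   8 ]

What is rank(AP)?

First compute AP:
[[-18,  -6, -27, -24],
 [-60, -28, -90, -88],
 [ 38,  18,  57,  56],
 [ 82,  38, 123, 120]]
Now row reduce the product.
R2 ← R2 − (10/3)·R1: [0, -8, 0, -8]
R3 ← R3 + (19/9)·R1: [0, 16/3, 0, 16/3]
R4 ← R4 + (41/9)·R1: [0, 32/3, 0, 32/3]
R3 ← R3 + (2/3)·R2: [0, 0, 0, 0]
R4 ← R4 + (4/3)·R2: [0, 0, 0, 0]
2 nonzero rows, so rank(AP) = 2.

2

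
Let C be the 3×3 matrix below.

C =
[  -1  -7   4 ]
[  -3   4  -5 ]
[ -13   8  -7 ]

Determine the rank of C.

3

Row reduce to echelon form.
R2 ← R2 − (3)·R1: [0, 25, -17]
R3 ← R3 − (13)·R1: [0, 99, -59]
R3 ← R3 − (99/25)·R2: [0, 0, 208/25]
Echelon form has 3 nonzero rows, so rank(C) = 3.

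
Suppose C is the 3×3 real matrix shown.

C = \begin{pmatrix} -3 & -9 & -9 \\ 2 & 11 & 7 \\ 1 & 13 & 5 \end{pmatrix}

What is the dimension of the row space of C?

2

Row reduce to echelon form.
R2 ← R2 + (2/3)·R1: [0, 5, 1]
R3 ← R3 + (1/3)·R1: [0, 10, 2]
R3 ← R3 − (2)·R2: [0, 0, 0]
Echelon form has 2 nonzero rows, so rank(C) = 2.
The row space has dimension equal to the rank: 2.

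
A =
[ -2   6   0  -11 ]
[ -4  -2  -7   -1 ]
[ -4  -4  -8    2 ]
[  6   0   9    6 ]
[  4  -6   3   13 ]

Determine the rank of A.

Row reduce to echelon form.
R2 ← R2 − (2)·R1: [0, -14, -7, 21]
R3 ← R3 − (2)·R1: [0, -16, -8, 24]
R4 ← R4 + (3)·R1: [0, 18, 9, -27]
R5 ← R5 + (2)·R1: [0, 6, 3, -9]
R3 ← R3 − (8/7)·R2: [0, 0, 0, 0]
R4 ← R4 + (9/7)·R2: [0, 0, 0, 0]
R5 ← R5 + (3/7)·R2: [0, 0, 0, 0]
Echelon form has 2 nonzero rows, so rank(A) = 2.

2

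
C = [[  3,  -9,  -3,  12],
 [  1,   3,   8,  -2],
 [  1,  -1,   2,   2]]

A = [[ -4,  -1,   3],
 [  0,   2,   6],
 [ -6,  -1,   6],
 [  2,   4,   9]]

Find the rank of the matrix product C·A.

2

First compute CA:
[[ 30,  30,  45],
 [-56, -11,  51],
 [-12,   3,  27]]
Now row reduce the product.
R2 ← R2 + (28/15)·R1: [0, 45, 135]
R3 ← R3 + (2/5)·R1: [0, 15, 45]
R3 ← R3 − (1/3)·R2: [0, 0, 0]
2 nonzero rows, so rank(CA) = 2.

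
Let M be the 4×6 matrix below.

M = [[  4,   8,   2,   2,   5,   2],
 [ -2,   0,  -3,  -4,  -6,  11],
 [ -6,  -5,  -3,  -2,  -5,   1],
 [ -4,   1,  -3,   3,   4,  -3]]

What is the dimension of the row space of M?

Row reduce to echelon form.
R2 ← R2 + (1/2)·R1: [0, 4, -2, -3, -7/2, 12]
R3 ← R3 + (3/2)·R1: [0, 7, 0, 1, 5/2, 4]
R4 ← R4 + R1: [0, 9, -1, 5, 9, -1]
R3 ← R3 − (7/4)·R2: [0, 0, 7/2, 25/4, 69/8, -17]
R4 ← R4 − (9/4)·R2: [0, 0, 7/2, 47/4, 135/8, -28]
R4 ← R4 − R3: [0, 0, 0, 11/2, 33/4, -11]
Echelon form has 4 nonzero rows, so rank(M) = 4.
The row space has dimension equal to the rank: 4.

4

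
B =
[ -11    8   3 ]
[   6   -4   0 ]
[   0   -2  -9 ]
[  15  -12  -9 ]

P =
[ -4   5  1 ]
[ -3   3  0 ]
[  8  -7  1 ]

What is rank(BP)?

First compute BP:
[[ 44, -52,  -8],
 [-12,  18,   6],
 [-66,  57,  -9],
 [-96, 102,   6]]
Now row reduce the product.
R2 ← R2 + (3/11)·R1: [0, 42/11, 42/11]
R3 ← R3 + (3/2)·R1: [0, -21, -21]
R4 ← R4 + (24/11)·R1: [0, -126/11, -126/11]
R3 ← R3 + (11/2)·R2: [0, 0, 0]
R4 ← R4 + (3)·R2: [0, 0, 0]
2 nonzero rows, so rank(BP) = 2.

2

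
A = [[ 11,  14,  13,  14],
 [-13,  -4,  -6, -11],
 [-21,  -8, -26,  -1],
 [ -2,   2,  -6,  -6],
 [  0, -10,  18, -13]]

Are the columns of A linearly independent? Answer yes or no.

yes

Row reduce A to echelon form.
R2 ← R2 + (13/11)·R1: [0, 138/11, 103/11, 61/11]
R3 ← R3 + (21/11)·R1: [0, 206/11, -13/11, 283/11]
R4 ← R4 + (2/11)·R1: [0, 50/11, -40/11, -38/11]
R3 ← R3 − (103/69)·R2: [0, 0, -1046/69, 1204/69]
R4 ← R4 − (25/69)·R2: [0, 0, -485/69, -377/69]
R5 ← R5 + (55/69)·R2: [0, 0, 1757/69, -592/69]
R4 ← R4 − (485/1046)·R3: [0, 0, 0, -7089/523]
R5 ← R5 + (1757/1046)·R3: [0, 0, 0, 10842/523]
R5 ← R5 + (26/17)·R4: [0, 0, 0, 0]
4 pivots among 4 columns.
Every column is a pivot column, so the columns are linearly independent.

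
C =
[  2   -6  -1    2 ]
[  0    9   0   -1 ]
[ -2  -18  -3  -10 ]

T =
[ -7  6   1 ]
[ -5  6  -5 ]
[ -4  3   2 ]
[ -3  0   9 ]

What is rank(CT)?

2

First compute CT:
[[ 14, -27,  48],
 [-42,  54, -54],
 [146, -129,  -8]]
Now row reduce the product.
R2 ← R2 + (3)·R1: [0, -27, 90]
R3 ← R3 − (73/7)·R1: [0, 1068/7, -3560/7]
R3 ← R3 + (356/63)·R2: [0, 0, 0]
2 nonzero rows, so rank(CT) = 2.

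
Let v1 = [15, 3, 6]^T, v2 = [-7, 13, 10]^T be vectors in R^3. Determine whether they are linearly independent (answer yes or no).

Form the matrix with these vectors as rows and row reduce.
R2 ← R2 + (7/15)·R1: [0, 72/5, 64/5]
2 nonzero rows, so the 2 vectors span a space of dimension 2.
Since 2 = 2, the vectors are linearly independent.

yes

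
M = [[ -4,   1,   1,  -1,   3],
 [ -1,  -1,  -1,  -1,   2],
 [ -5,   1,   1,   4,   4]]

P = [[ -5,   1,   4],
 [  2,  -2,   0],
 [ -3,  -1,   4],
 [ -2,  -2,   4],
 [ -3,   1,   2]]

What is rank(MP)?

First compute MP:
[[ 12,  -2, -10],
 [  2,   6,  -8],
 [  4, -12,   8]]
Now row reduce the product.
R2 ← R2 − (1/6)·R1: [0, 19/3, -19/3]
R3 ← R3 − (1/3)·R1: [0, -34/3, 34/3]
R3 ← R3 + (34/19)·R2: [0, 0, 0]
2 nonzero rows, so rank(MP) = 2.

2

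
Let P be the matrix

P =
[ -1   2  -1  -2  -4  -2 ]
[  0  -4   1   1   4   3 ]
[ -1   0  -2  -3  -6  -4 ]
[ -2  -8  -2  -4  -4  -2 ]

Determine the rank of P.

Row reduce to echelon form.
R3 ← R3 − R1: [0, -2, -1, -1, -2, -2]
R4 ← R4 − (2)·R1: [0, -12, 0, 0, 4, 2]
R3 ← R3 − (1/2)·R2: [0, 0, -3/2, -3/2, -4, -7/2]
R4 ← R4 − (3)·R2: [0, 0, -3, -3, -8, -7]
R4 ← R4 − (2)·R3: [0, 0, 0, 0, 0, 0]
Echelon form has 3 nonzero rows, so rank(P) = 3.

3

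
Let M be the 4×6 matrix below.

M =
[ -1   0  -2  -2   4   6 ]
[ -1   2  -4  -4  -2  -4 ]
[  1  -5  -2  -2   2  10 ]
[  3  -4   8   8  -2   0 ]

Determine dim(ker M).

3

Row reduce to echelon form.
R2 ← R2 − R1: [0, 2, -2, -2, -6, -10]
R3 ← R3 + R1: [0, -5, -4, -4, 6, 16]
R4 ← R4 + (3)·R1: [0, -4, 2, 2, 10, 18]
R3 ← R3 + (5/2)·R2: [0, 0, -9, -9, -9, -9]
R4 ← R4 + (2)·R2: [0, 0, -2, -2, -2, -2]
R4 ← R4 − (2/9)·R3: [0, 0, 0, 0, 0, 0]
3 nonzero rows, so rank(M) = 3.
M has 6 columns; by rank–nullity, nullity = 6 − 3 = 3.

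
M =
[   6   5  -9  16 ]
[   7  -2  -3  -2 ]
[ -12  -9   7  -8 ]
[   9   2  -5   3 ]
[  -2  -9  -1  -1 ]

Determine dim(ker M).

Row reduce to echelon form.
R2 ← R2 − (7/6)·R1: [0, -47/6, 15/2, -62/3]
R3 ← R3 + (2)·R1: [0, 1, -11, 24]
R4 ← R4 − (3/2)·R1: [0, -11/2, 17/2, -21]
R5 ← R5 + (1/3)·R1: [0, -22/3, -4, 13/3]
R3 ← R3 + (6/47)·R2: [0, 0, -472/47, 1004/47]
R4 ← R4 − (33/47)·R2: [0, 0, 152/47, -305/47]
R5 ← R5 − (44/47)·R2: [0, 0, -518/47, 1113/47]
R4 ← R4 + (19/59)·R3: [0, 0, 0, 23/59]
R5 ← R5 − (259/236)·R3: [0, 0, 0, 14/59]
R5 ← R5 − (14/23)·R4: [0, 0, 0, 0]
4 nonzero rows, so rank(M) = 4.
M has 4 columns; by rank–nullity, nullity = 4 − 4 = 0.

0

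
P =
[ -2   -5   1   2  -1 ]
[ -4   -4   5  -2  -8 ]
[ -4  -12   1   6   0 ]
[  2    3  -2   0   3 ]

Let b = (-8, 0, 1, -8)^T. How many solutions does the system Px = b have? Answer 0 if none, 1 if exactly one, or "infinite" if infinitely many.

0

Row reduce the augmented matrix [P | b].
R2 ← R2 − (2)·R1: [0, 6, 3, -6, -6, 16]
R3 ← R3 − (2)·R1: [0, -2, -1, 2, 2, 17]
R4 ← R4 + R1: [0, -2, -1, 2, 2, -16]
R3 ← R3 + (1/3)·R2: [0, 0, 0, 0, 0, 67/3]
R4 ← R4 + (1/3)·R2: [0, 0, 0, 0, 0, -32/3]
R4 ← R4 + (32/67)·R3: [0, 0, 0, 0, 0, 0]
The echelon form has 3 nonzero rows; the last pivot sits in the augmented column, so rank(P) = 2 but rank([P|b]) = 3.
Since the ranks differ, the system is inconsistent.
It has no solutions.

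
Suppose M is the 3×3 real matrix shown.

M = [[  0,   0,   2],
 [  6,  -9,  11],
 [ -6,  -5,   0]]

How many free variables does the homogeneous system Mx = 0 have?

Row reduce to echelon form.
Swap R1 ↔ R2
R3 ← R3 + R1: [0, -14, 11]
Swap R2 ↔ R3
3 nonzero rows, so rank(M) = 3.
M has 3 columns; by rank–nullity, nullity = 3 − 3 = 0.

0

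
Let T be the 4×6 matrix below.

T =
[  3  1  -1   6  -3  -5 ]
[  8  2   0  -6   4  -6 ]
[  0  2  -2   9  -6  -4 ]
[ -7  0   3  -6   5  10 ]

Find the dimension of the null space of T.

2

Row reduce to echelon form.
R2 ← R2 − (8/3)·R1: [0, -2/3, 8/3, -22, 12, 22/3]
R4 ← R4 + (7/3)·R1: [0, 7/3, 2/3, 8, -2, -5/3]
R3 ← R3 + (3)·R2: [0, 0, 6, -57, 30, 18]
R4 ← R4 + (7/2)·R2: [0, 0, 10, -69, 40, 24]
R4 ← R4 − (5/3)·R3: [0, 0, 0, 26, -10, -6]
4 nonzero rows, so rank(T) = 4.
T has 6 columns; by rank–nullity, nullity = 6 − 4 = 2.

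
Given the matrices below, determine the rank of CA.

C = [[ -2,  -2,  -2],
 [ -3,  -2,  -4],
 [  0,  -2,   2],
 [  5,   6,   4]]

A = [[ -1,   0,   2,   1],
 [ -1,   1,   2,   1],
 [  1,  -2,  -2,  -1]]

First compute CA:
[[  2,   2,  -4,  -2],
 [  1,   6,  -2,  -1],
 [  4,  -6,  -8,  -4],
 [ -7,  -2,  14,   7]]
Now row reduce the product.
R2 ← R2 − (1/2)·R1: [0, 5, 0, 0]
R3 ← R3 − (2)·R1: [0, -10, 0, 0]
R4 ← R4 + (7/2)·R1: [0, 5, 0, 0]
R3 ← R3 + (2)·R2: [0, 0, 0, 0]
R4 ← R4 − R2: [0, 0, 0, 0]
2 nonzero rows, so rank(CA) = 2.

2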